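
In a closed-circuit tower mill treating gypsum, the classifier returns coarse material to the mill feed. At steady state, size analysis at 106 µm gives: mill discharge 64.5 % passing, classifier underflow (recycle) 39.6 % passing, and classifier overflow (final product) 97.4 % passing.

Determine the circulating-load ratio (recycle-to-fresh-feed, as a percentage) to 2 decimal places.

CL = 132.13 %

Mass balance on the −106 µm fraction:
r = (o − d)/(d − u)
r = (97.4 − 64.5)/(64.5 − 39.6) = 32.9/24.9 = 1.3213
CL = 100·r = 132.13 %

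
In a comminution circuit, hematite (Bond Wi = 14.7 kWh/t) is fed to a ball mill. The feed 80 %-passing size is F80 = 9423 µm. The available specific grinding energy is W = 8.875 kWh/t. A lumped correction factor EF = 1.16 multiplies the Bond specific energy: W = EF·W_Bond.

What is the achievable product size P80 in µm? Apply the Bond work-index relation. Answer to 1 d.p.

W_Bond = 10·Wi·(1/√P₈₀ − 1/√F₈₀)
W_Bond = W / EF = 8.875 / 1.16 = 7.6509 kWh/t
P80^-0.5 = F80^-0.5 + W_Bond/(10 Wi)
  = 7.6509/(10·14.7) + 1/√9423 = 0.052047 + 0.010302 = 0.062348
P80 = (1/0.062348)² = 16.0389² = 257.25 µm

P80 = 257.2 µm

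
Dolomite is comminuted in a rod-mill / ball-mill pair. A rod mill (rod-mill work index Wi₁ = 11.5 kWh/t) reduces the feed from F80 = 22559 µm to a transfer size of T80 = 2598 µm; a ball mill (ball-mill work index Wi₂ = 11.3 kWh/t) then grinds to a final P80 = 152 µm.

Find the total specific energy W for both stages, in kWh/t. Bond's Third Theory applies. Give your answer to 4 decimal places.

W = 8.4391 kWh/t

Bond:  W = 10 Wi (1/√P − 1/√F)
Stage 1 (22559→2598 µm, Wi₁=11.5): W₁ = 10·11.5·(0.019619 − 0.006658) = 1.4905 kWh/t
Stage 2 (2598→152 µm, Wi₂=11.3): W₂ = 10·11.3·(0.081111 − 0.019619) = 6.9485 kWh/t
W = W₁ + W₂ = 1.4905 + 6.9485 = 8.4391 kWh/t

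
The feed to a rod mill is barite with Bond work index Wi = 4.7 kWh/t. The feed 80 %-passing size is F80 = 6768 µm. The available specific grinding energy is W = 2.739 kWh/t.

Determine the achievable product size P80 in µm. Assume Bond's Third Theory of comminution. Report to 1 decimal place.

Bond: W = 10·Wi·(1/√P80 − 1/√F80)
P80^-0.5 = F80^-0.5 + W/(10 Wi)
  = 2.7390/(10·4.7) + 1/√6768 = 0.058277 + 0.012155 = 0.070432
P80 = (1/0.070432)² = 14.1981² = 201.59 µm

P80 = 201.6 µm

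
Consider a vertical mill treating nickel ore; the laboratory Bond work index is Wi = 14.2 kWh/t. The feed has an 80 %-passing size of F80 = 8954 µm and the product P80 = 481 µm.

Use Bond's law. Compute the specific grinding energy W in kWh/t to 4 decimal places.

W = 4.9740 kWh/t

Bond:  W = 10 Wi (1/√P − 1/√F)
1/√481 = 0.045596;  1/√8954 = 0.010568
W = 10·14.2·(0.045596 − 0.010568) = 4.9740 kWh/t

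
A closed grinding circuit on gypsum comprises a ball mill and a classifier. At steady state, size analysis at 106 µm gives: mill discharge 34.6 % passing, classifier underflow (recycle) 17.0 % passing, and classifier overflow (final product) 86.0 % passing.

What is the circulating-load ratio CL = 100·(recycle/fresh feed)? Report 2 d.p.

CL = 292.05 %

Mass balance on the −106 µm fraction:
r = (o − d)/(d − u)
r = (86.0 − 34.6)/(34.6 − 17.0) = 51.4/17.6 = 2.9205
CL = 100·r = 292.05 %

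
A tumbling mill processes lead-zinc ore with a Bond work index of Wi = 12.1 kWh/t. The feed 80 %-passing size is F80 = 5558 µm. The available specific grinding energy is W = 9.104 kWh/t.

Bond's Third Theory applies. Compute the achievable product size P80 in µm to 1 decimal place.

W = 10 Wi (1/√P80 − 1/√F80)  [Bond]
⇒ 1/√P80 = W/(10 Wi) + 1/√F80
  = 9.1040/(10·12.1) + 1/√5558 = 0.075240 + 0.013413 = 0.088653
P80 = (1/0.088653)² = 11.2799² = 127.24 µm

P80 = 127.2 µm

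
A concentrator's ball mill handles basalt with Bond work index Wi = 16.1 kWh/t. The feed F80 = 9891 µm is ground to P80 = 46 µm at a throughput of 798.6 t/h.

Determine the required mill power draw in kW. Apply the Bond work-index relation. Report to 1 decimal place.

P = 17664.5 kW

W = 10 Wi (1/√P80 − 1/√F80)  [Bond]
W = 10·16.1·(1/√46 − 1/√9891) = 10·16.1·(0.137387) = 22.1193 kWh/t
Mill draw = 22.1193 × 798.6 = 17664.5 kW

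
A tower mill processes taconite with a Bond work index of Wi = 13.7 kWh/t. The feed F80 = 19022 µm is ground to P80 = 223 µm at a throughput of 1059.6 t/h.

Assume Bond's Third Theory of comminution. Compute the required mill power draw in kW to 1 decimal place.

P = 8668.5 kW

Bond: W = 10·Wi·(1/√P80 − 1/√F80)
W = 10·13.7·(1/√223 − 1/√19022) = 10·13.7·(0.059714) = 8.1809 kWh/t
P_mill = W·ṁ = 8.1809·1059.6 = 8668.5 kW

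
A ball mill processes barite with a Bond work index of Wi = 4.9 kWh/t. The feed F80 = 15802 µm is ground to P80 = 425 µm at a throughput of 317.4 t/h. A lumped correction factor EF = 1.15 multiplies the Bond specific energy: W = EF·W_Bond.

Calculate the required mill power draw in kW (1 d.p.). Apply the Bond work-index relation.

Bond: W = 10·Wi·(1/√P80 − 1/√F80)
W = 10·4.9·(1/√425 − 1/√15802) = 10·4.9·(0.040552) = 1.9871 kWh/t
Apply correction: 1.9871 × 1.15 = 2.2851 kWh/t
P_mill = W·ṁ = 2.2851·317.4 = 725.3 kW

P = 725.3 kW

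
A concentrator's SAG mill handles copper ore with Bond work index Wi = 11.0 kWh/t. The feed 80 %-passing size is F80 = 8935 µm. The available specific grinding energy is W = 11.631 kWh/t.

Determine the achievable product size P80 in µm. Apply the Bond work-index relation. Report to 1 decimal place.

P80 = 73.9 µm

Bond: W = 10·Wi·(1/√P80 − 1/√F80)
1/√P80 = 1/√F80 + W/(10·Wi)
  = 11.6310/(10·11.0) + 1/√8935 = 0.105736 + 0.010579 = 0.116316
P80 = (1/0.116316)² = 8.5973² = 73.91 µm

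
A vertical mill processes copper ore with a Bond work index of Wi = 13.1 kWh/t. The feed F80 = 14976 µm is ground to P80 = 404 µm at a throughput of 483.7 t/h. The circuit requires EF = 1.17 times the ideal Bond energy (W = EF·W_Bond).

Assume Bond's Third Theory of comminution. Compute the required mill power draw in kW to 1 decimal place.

W = 10·Wi·[P80^(−½) − F80^(−½)]
W = 10·13.1·(1/√404 − 1/√14976) = 10·13.1·(0.041580) = 5.4470 kWh/t
With EF = 1.17: W = 5.4470·1.17 = 6.3730 kWh/t
P_mill = W·ṁ = 6.3730·483.7 = 3082.6 kW

P = 3082.6 kW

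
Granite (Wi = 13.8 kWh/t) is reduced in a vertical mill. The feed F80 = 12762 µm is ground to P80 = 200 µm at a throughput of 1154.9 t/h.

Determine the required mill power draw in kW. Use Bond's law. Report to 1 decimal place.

W = 10·Wi·(P80^(-½) − F80^(-½))
W = 10·13.8·(1/√200 − 1/√12762) = 10·13.8·(0.061859) = 8.5365 kWh/t
Power = W × throughput = 8.5365 kWh/t × 1154.9 t/h = 9858.8 kW

P = 9858.8 kW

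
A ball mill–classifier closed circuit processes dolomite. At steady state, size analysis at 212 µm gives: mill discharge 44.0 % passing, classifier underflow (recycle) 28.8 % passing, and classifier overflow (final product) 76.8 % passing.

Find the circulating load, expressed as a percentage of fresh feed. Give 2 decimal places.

CL = 215.79 %

Let r = R/F. Size balance at 212 µm:
(1+r)·d = r·u + o ⇒ r = (o−d)/(d−u)
r = (76.8 − 44.0)/(44.0 − 28.8) = 32.8/15.2 = 2.1579
CL = 100·r = 215.79 %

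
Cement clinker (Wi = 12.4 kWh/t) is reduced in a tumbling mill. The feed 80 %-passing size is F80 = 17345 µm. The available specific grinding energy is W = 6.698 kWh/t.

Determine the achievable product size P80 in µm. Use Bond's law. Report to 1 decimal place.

W = 10·Wi·[P80^(−½) − F80^(−½)]
⇒ 1/√P80 = W/(10 Wi) + 1/√F80
  = 6.6980/(10·12.4) + 1/√17345 = 0.054016 + 0.007593 = 0.061609
P80 = (1/0.061609)² = 16.2314² = 263.46 µm

P80 = 263.5 µm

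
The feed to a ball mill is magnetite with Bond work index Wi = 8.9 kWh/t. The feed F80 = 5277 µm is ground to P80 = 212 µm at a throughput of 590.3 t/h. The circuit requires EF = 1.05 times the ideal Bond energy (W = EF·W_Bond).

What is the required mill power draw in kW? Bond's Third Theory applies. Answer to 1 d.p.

P = 3029.3 kW

W_Bond = 10·Wi·(1/√P₈₀ − 1/√F₈₀)
W = 10·8.9·(1/√212 − 1/√5277) = 10·8.9·(0.054914) = 4.8874 kWh/t
W_actual = 1.05 × 4.8874 = 5.1317 kWh/t
Mill draw = 5.1317 × 590.3 = 3029.3 kW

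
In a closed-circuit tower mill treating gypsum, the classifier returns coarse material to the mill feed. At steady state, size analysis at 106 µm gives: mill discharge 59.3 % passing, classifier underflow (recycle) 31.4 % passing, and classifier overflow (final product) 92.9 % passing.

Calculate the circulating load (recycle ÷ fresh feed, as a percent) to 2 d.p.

CL = 120.43 %

Classifier node, passing 106 µm:
(1+r)·d = r·u + o ⇒ r = (o−d)/(d−u)
r = (92.9 − 59.3)/(59.3 − 31.4) = 33.6/27.9 = 1.2043
CL = 100·r = 120.43 %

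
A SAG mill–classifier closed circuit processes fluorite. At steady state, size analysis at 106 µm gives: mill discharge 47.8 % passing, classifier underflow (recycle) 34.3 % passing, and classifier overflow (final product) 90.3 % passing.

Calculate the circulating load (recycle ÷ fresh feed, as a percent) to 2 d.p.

Classifier node, passing 106 µm:
(1+r)d = ru + o → r = (o−d)/(d−u)
r = (90.3 − 47.8)/(47.8 − 34.3) = 42.5/13.5 = 3.1481
CL = 100·r = 314.81 %

CL = 314.81 %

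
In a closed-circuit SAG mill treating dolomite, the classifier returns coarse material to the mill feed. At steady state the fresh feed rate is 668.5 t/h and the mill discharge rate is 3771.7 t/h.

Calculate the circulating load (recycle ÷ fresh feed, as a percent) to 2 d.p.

CL = 464.20 %

M = F + R at steady state, so:
R = M − F = 3771.7 − 668.5 = 3103.2 t/h
CL = 100·R/F = 100·3103.2/668.5 = 464.20 %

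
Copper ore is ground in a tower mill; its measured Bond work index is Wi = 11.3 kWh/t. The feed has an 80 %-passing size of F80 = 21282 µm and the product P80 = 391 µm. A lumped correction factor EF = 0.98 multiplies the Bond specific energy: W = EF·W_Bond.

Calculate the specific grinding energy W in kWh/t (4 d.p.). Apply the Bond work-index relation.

W = 4.8413 kWh/t

W = 10 Wi / √P80 − 10 Wi / √F80
1/√391 = 0.050572;  1/√21282 = 0.006855
W = 10·11.3·(0.050572 − 0.006855) = 4.9401 kWh/t
Corrected W = EF·W_Bond = 0.98·4.9401 = 4.8413 kWh/t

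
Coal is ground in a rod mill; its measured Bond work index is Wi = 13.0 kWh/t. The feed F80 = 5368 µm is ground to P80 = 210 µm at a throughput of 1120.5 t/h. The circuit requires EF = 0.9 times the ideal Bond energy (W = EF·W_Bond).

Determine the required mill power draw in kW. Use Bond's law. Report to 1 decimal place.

Bond:  W = 10 Wi (1/√P − 1/√F)
W = 10·13.0·(1/√210 − 1/√5368) = 10·13.0·(0.055358) = 7.1965 kWh/t
W_actual = 0.9 × 7.1965 = 6.4769 kWh/t
Mill draw = 6.4769 × 1120.5 = 7257.3 kW

P = 7257.3 kW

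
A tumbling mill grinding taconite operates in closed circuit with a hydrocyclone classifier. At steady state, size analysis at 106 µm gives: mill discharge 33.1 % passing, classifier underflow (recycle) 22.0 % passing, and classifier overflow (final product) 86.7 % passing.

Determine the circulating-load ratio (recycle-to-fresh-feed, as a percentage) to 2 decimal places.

CL = 482.88 %

Two-product formula at 106 µm:
(1+r)·d = r·u + o ⇒ r = (o−d)/(d−u)
r = (86.7 − 33.1)/(33.1 − 22.0) = 53.6/11.1 = 4.8288
CL = 100·r = 482.88 %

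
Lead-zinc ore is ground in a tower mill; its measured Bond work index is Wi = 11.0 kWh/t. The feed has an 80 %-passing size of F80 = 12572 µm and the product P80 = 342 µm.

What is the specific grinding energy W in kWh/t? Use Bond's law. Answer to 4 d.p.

W = 10 Wi (1/√P80 − 1/√F80)  [Bond]
1/√342 = 0.054074;  1/√12572 = 0.008919
W = 10·11.0·(0.054074 − 0.008919) = 4.9671 kWh/t

W = 4.9671 kWh/t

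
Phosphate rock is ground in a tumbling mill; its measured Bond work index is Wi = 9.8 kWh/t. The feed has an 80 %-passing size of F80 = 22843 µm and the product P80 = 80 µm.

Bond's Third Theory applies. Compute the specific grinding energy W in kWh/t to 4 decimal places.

W = 10.3083 kWh/t

W = 10 Wi / √P80 − 10 Wi / √F80
1/√80 = 0.111803;  1/√22843 = 0.006616
W = 10·9.8·(0.111803 − 0.006616) = 10.3083 kWh/t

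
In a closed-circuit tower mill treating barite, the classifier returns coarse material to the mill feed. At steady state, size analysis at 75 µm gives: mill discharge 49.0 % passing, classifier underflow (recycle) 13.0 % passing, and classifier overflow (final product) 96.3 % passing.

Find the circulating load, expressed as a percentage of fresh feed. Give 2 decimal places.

Balance %-passing 75 µm (r = R/F):
r = (o − d)/(d − u)
r = (96.3 − 49.0)/(49.0 − 13.0) = 47.3/36.0 = 1.3139
CL = 100·r = 131.39 %

CL = 131.39 %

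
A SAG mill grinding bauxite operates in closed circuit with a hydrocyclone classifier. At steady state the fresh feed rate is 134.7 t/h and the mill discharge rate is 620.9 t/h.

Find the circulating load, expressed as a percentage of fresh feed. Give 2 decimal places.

CL = 360.95 %

Steady state: M = F + R.
R = M − F = 620.9 − 134.7 = 486.2 t/h
CL = 100·R/F = 100·486.2/134.7 = 360.95 %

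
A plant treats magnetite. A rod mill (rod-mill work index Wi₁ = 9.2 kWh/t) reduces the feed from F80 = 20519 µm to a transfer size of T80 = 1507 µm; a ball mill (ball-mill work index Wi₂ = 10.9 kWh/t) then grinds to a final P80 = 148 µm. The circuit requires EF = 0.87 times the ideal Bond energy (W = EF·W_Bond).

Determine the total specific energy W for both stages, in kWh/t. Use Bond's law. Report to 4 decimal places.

Bond: W = 10·Wi·(1/√P80 − 1/√F80)
Stage 1 (20519→1507 µm, Wi₁=9.2): W₁ = 10·9.2·(0.025760 − 0.006981) = 1.7276 kWh/t
Stage 2 (1507→148 µm, Wi₂=10.9): W₂ = 10·10.9·(0.082199 − 0.025760) = 6.1519 kWh/t
W = W₁ + W₂ = 1.7276 + 6.1519 = 7.8796 kWh/t
Corrected W = EF·W_Bond = 0.87·7.8796 = 6.8552 kWh/t

W = 6.8552 kWh/t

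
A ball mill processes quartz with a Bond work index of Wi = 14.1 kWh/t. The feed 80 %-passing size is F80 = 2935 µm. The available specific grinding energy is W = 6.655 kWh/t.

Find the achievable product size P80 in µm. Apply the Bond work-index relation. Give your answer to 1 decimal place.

W = 10 Wi (1/√P80 − 1/√F80)  [Bond]
P80^(−½) = W/(10 Wi) + F80^(−½)
  = 6.6550/(10·14.1) + 1/√2935 = 0.047199 + 0.018458 = 0.065657
P80 = (1/0.065657)² = 15.2307² = 231.97 µm

P80 = 232.0 µm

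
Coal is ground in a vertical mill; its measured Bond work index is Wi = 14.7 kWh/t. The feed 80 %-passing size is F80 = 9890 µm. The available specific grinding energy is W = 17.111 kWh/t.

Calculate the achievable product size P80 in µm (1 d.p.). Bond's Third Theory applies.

Bond: W = 10·Wi·(1/√P80 − 1/√F80)
⇒ 1/√P80 = W/(10·Wi) + 1/√F80
  = 17.1110/(10·14.7) + 1/√9890 = 0.116401 + 0.010055 = 0.126457
P80 = (1/0.126457)² = 7.9078² = 62.53 µm

P80 = 62.5 µm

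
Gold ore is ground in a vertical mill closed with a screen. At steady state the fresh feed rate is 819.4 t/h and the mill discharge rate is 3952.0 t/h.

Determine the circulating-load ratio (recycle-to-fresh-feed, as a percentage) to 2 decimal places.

CL = 382.30 %

M = F + R at steady state, so:
R = M − F = 3952.0 − 819.4 = 3132.6 t/h
CL = 100·R/F = 100·3132.6/819.4 = 382.30 %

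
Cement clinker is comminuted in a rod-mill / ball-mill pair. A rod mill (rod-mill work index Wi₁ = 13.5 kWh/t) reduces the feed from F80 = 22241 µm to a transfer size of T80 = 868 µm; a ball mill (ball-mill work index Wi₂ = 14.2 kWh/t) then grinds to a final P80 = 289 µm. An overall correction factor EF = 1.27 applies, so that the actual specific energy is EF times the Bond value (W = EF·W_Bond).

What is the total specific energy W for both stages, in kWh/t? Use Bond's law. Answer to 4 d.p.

W = 9.1569 kWh/t

W = 10 Wi / √P80 − 10 Wi / √F80
Stage 1 (22241→868 µm, Wi₁=13.5): W₁ = 10·13.5·(0.033942 − 0.006705) = 3.6770 kWh/t
Stage 2 (868→289 µm, Wi₂=14.2): W₂ = 10·14.2·(0.058824 − 0.033942) = 3.5331 kWh/t
W = W₁ + W₂ = 3.6770 + 3.5331 = 7.2101 kWh/t
With EF = 1.27: W = 7.2101·1.27 = 9.1569 kWh/t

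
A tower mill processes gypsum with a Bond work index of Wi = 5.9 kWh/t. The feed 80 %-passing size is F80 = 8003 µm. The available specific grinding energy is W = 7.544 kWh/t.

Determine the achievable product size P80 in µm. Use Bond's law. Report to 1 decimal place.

W = 10 Wi (P80^-0.5 − F80^-0.5)
P80^(−½) = W/(10 Wi) + F80^(−½)
  = 7.5440/(10·5.9) + 1/√8003 = 0.127864 + 0.011178 = 0.139043
P80 = (1/0.139043)² = 7.1920² = 51.73 µm

P80 = 51.7 µm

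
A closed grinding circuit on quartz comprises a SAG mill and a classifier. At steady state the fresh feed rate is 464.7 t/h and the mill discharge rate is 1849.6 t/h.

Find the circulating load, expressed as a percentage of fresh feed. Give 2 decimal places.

CL = 298.02 %

Discharge = new feed + return, hence
R = M − F = 1849.6 − 464.7 = 1384.9 t/h
CL = 100·R/F = 100·1384.9/464.7 = 298.02 %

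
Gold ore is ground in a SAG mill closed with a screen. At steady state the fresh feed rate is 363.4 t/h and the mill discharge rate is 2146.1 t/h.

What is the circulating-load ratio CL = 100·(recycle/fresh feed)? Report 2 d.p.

M = F + R at steady state, so:
R = M − F = 2146.1 − 363.4 = 1782.7 t/h
CL = 100·R/F = 100·1782.7/363.4 = 490.56 %

CL = 490.56 %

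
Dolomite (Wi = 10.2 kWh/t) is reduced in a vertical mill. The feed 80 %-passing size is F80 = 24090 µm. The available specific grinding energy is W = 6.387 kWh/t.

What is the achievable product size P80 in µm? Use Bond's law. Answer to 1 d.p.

W = 10 Wi (P80^-0.5 − F80^-0.5)
⇒ 1/√P80 = W/(10·Wi) + 1/√F80
  = 6.3870/(10·10.2) + 1/√24090 = 0.062618 + 0.006443 = 0.069061
P80 = (1/0.069061)² = 14.4800² = 209.67 µm

P80 = 209.7 µm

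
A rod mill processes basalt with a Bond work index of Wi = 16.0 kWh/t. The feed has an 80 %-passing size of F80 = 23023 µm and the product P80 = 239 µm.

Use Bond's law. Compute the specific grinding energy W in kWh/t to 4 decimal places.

W = 9.2951 kWh/t

W = 10 Wi (P80^-0.5 − F80^-0.5)
1/√239 = 0.064685;  1/√23023 = 0.006591
W = 10·16.0·(0.064685 − 0.006591) = 9.2951 kWh/t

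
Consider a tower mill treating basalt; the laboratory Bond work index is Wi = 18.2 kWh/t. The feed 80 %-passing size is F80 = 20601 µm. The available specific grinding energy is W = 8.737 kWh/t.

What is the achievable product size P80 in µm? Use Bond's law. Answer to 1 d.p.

P80 = 330.9 µm

W = 10 Wi (P80^-0.5 − F80^-0.5)
P80^(−½) = W/(10 Wi) + F80^(−½)
  = 8.7370/(10·18.2) + 1/√20601 = 0.048005 + 0.006967 = 0.054973
P80 = (1/0.054973)² = 18.1909² = 330.91 µm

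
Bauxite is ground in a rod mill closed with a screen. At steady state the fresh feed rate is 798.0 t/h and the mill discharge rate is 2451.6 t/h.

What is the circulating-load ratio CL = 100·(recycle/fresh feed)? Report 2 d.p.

Mill node: discharge = fresh + recycle.
R = M − F = 2451.6 − 798.0 = 1653.6 t/h
CL = 100·R/F = 100·1653.6/798.0 = 207.22 %

CL = 207.22 %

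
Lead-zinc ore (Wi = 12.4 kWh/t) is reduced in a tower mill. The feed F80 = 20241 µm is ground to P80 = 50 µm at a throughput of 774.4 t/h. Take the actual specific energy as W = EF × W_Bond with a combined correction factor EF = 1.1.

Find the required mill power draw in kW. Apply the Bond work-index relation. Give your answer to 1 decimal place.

P = 14195.6 kW

W = 10 Wi / √P80 − 10 Wi / √F80
W = 10·12.4·(1/√50 − 1/√20241) = 10·12.4·(0.134393) = 16.6647 kWh/t
With EF = 1.1: W = 16.6647·1.1 = 18.3311 kWh/t
Power = W × throughput = 18.3311 kWh/t × 774.4 t/h = 14195.6 kW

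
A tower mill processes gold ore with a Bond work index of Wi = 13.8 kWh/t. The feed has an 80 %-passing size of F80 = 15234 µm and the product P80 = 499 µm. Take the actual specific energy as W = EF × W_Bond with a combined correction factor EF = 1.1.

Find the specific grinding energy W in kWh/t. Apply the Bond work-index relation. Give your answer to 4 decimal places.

W = 10 Wi (P80^-0.5 − F80^-0.5)
1/√499 = 0.044766;  1/√15234 = 0.008102
W = 10·13.8·(0.044766 − 0.008102) = 5.0597 kWh/t
With EF = 1.1: W = 5.0597·1.1 = 5.5656 kWh/t

W = 5.5656 kWh/t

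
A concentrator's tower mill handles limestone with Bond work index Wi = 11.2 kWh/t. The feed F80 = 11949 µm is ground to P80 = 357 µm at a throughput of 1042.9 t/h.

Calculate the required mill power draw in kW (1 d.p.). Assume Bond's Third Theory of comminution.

W_Bond = 10·Wi·(1/√P₈₀ − 1/√F₈₀)
W = 10·11.2·(1/√357 − 1/√11949) = 10·11.2·(0.043777) = 4.9031 kWh/t
Mill draw = 4.9031 × 1042.9 = 5113.4 kW

P = 5113.4 kW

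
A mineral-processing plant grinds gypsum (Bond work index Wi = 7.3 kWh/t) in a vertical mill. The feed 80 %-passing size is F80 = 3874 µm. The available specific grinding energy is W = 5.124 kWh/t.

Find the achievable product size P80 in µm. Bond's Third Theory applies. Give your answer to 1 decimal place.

P80 = 134.4 µm

W = 10 Wi (P80^-0.5 − F80^-0.5)
⇒ 1/√P80 = W/(10 Wi) + 1/√F80
  = 5.1240/(10·7.3) + 1/√3874 = 0.070192 + 0.016066 = 0.086258
P80 = (1/0.086258)² = 11.5931² = 134.40 µm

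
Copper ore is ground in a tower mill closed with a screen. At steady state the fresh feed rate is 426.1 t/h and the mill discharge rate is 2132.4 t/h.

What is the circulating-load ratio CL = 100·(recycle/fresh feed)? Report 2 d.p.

CL = 400.45 %

Discharge = new feed + return, hence
R = M − F = 2132.4 − 426.1 = 1706.3 t/h
CL = 100·R/F = 100·1706.3/426.1 = 400.45 %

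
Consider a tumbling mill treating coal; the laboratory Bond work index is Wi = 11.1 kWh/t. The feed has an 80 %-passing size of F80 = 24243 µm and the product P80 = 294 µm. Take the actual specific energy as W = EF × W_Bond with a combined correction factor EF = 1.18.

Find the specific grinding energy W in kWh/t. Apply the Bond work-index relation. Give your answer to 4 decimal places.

Bond:  W = 10 Wi (1/√P − 1/√F)
1/√294 = 0.058321;  1/√24243 = 0.006423
W = 10·11.1·(0.058321 − 0.006423) = 5.7607 kWh/t
With EF = 1.18: W = 5.7607·1.18 = 6.7977 kWh/t

W = 6.7977 kWh/t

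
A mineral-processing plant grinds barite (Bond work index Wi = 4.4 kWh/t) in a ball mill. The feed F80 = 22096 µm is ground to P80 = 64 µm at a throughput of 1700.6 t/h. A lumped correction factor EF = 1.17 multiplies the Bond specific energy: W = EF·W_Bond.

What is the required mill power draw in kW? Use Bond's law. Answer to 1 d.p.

P = 10354.4 kW

W_Bond = 10·Wi·(1/√P₈₀ − 1/√F₈₀)
W = 10·4.4·(1/√64 − 1/√22096) = 10·4.4·(0.118273) = 5.2040 kWh/t
W_actual = 1.17 × 5.2040 = 6.0887 kWh/t
P_mill = W·ṁ = 6.0887·1700.6 = 10354.4 kW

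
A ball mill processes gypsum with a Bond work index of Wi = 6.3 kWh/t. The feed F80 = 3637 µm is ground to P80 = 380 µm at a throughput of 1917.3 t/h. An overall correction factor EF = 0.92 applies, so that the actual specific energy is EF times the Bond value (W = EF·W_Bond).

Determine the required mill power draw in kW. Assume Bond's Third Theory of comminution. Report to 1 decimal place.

P = 3858.0 kW

Bond:  W = 10 Wi (1/√P − 1/√F)
W = 10·6.3·(1/√380 − 1/√3637) = 10·6.3·(0.034717) = 2.1872 kWh/t
With EF = 0.92: W = 2.1872·0.92 = 2.0122 kWh/t
Power = W × throughput = 2.0122 kWh/t × 1917.3 t/h = 3858.0 kW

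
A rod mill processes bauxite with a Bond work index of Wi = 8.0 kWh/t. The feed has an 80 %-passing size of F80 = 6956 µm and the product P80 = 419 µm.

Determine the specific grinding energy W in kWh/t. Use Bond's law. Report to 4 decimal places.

W = 2.9491 kWh/t

W = 10 Wi (1/√P80 − 1/√F80)  [Bond]
1/√419 = 0.048853;  1/√6956 = 0.011990
W = 10·8.0·(0.048853 − 0.011990) = 2.9491 kWh/t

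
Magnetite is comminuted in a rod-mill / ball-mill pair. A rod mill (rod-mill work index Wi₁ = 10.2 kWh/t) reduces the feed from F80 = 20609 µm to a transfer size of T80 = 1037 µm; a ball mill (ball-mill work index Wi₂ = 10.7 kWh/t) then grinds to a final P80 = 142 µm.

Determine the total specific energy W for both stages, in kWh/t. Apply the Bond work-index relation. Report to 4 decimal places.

W = 10 Wi (P80^-0.5 − F80^-0.5)
Stage 1 (20609→1037 µm, Wi₁=10.2): W₁ = 10·10.2·(0.031054 − 0.006966) = 2.4569 kWh/t
Stage 2 (1037→142 µm, Wi₂=10.7): W₂ = 10·10.7·(0.083918 − 0.031054) = 5.6565 kWh/t
W = W₁ + W₂ = 2.4569 + 5.6565 = 8.1135 kWh/t

W = 8.1135 kWh/t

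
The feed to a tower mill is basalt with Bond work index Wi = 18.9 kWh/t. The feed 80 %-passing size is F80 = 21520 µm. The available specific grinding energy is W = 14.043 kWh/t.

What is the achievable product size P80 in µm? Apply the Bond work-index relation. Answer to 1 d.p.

W_Bond = 10·Wi·(1/√P₈₀ − 1/√F₈₀)
1/√P80 = 1/√F80 + W/(10·Wi)
  = 14.0430/(10·18.9) + 1/√21520 = 0.074302 + 0.006817 = 0.081118
P80 = (1/0.081118)² = 12.3277² = 151.97 µm

P80 = 152.0 µm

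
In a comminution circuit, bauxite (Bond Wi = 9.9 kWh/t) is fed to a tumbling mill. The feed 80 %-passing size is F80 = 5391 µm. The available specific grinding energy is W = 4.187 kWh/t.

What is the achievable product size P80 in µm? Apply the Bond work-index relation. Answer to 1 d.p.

W = 10 Wi / √P80 − 10 Wi / √F80
⇒ 1/√P80 = W/(10 Wi) + 1/√F80
  = 4.1870/(10·9.9) + 1/√5391 = 0.042293 + 0.013620 = 0.055913
P80 = (1/0.055913)² = 17.8851² = 319.88 µm

P80 = 319.9 µm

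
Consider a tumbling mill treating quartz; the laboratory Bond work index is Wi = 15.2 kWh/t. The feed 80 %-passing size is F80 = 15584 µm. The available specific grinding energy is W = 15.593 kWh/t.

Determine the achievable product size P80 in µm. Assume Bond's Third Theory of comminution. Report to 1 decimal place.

P80 = 81.8 µm

Bond: W = 10·Wi·(1/√P80 − 1/√F80)
⇒ 1/√P80 = W/(10 Wi) + 1/√F80
  = 15.5930/(10·15.2) + 1/√15584 = 0.102586 + 0.008011 = 0.110596
P80 = (1/0.110596)² = 9.0419² = 81.76 µm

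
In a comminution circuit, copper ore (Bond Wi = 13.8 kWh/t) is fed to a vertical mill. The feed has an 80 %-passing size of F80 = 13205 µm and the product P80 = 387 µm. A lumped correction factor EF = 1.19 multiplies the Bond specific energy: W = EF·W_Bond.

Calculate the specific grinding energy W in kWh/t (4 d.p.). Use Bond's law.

W = 10·Wi·[P80^(−½) − F80^(−½)]
1/√387 = 0.050833;  1/√13205 = 0.008702
W = 10·13.8·(0.050833 − 0.008702) = 5.8140 kWh/t
Apply correction: 5.8140 × 1.19 = 6.9187 kWh/t

W = 6.9187 kWh/t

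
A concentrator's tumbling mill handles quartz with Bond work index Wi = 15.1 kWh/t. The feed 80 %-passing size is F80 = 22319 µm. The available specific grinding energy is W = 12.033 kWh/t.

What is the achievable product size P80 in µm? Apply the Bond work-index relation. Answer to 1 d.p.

P80 = 134.0 µm

W = 10·Wi·[P80^(−½) − F80^(−½)]
1/√P80 = 1/√F80 + W/(10·Wi)
  = 12.0330/(10·15.1) + 1/√22319 = 0.079689 + 0.006694 = 0.086382
P80 = (1/0.086382)² = 11.5764² = 134.01 µm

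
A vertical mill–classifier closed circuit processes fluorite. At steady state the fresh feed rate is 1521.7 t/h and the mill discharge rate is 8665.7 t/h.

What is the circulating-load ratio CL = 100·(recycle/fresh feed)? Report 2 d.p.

Steady state: M = F + R.
R = M − F = 8665.7 − 1521.7 = 7144.0 t/h
CL = 100·R/F = 100·7144.0/1521.7 = 469.47 %

CL = 469.47 %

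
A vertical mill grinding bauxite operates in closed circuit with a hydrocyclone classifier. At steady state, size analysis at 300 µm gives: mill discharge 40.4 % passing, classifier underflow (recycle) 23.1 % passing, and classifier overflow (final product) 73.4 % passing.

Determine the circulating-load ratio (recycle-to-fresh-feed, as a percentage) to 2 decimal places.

Let r = R/F. Size balance at 300 µm:
(1+r)d = ru + o → r = (o−d)/(d−u)
r = (73.4 − 40.4)/(40.4 − 23.1) = 33.0/17.3 = 1.9075
CL = 100·r = 190.75 %

CL = 190.75 %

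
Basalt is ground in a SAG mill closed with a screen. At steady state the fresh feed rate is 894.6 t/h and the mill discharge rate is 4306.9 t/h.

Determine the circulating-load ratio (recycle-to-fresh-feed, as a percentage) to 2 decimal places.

CL = 381.43 %

Steady state: M = F + R.
R = M − F = 4306.9 − 894.6 = 3412.3 t/h
CL = 100·R/F = 100·3412.3/894.6 = 381.43 %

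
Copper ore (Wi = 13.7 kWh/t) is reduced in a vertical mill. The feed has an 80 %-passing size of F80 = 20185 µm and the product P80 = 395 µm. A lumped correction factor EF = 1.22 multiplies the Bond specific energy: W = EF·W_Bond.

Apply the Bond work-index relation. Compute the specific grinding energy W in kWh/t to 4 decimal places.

W = 7.2333 kWh/t

Bond:  W = 10 Wi (1/√P − 1/√F)
1/√395 = 0.050315;  1/√20185 = 0.007039
W = 10·13.7·(0.050315 − 0.007039) = 5.9289 kWh/t
W_actual = 1.22 × 5.9289 = 7.2333 kWh/t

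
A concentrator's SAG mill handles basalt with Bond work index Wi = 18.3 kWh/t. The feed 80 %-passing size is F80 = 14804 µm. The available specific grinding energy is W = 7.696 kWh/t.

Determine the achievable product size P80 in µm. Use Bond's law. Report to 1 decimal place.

P80 = 395.7 µm

W = 10 Wi / √P80 − 10 Wi / √F80
⇒ 1/√P80 = W/(10 Wi) + 1/√F80
  = 7.6960/(10·18.3) + 1/√14804 = 0.042055 + 0.008219 = 0.050273
P80 = (1/0.050273)² = 19.8912² = 395.66 µm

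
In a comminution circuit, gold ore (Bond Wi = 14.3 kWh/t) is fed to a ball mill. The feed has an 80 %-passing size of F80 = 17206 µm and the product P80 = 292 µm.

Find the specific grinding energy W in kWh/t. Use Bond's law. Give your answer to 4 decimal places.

W = 7.2783 kWh/t

W = 10 Wi (1/√P80 − 1/√F80)  [Bond]
1/√292 = 0.058521;  1/√17206 = 0.007624
W = 10·14.3·(0.058521 − 0.007624) = 7.2783 kWh/t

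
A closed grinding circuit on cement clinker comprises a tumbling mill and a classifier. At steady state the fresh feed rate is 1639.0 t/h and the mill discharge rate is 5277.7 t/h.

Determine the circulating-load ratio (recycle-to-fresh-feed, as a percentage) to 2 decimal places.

Steady state: M = F + R.
R = M − F = 5277.7 − 1639.0 = 3638.7 t/h
CL = 100·R/F = 100·3638.7/1639.0 = 222.01 %

CL = 222.01 %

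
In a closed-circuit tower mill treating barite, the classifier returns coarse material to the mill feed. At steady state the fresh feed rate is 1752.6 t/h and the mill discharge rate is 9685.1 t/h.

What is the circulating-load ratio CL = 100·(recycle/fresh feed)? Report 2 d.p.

Mill node: discharge = fresh + recycle.
R = M − F = 9685.1 − 1752.6 = 7932.5 t/h
CL = 100·R/F = 100·7932.5/1752.6 = 452.61 %

CL = 452.61 %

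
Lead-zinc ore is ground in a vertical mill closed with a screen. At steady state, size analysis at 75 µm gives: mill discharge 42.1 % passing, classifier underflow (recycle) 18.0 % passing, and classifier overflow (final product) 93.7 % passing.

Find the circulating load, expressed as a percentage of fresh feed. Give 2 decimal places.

Mass balance on the −75 µm fraction:
d + r·d = r·u + o → r(d−u) = o−d
r = (93.7 − 42.1)/(42.1 − 18.0) = 51.6/24.1 = 2.1411
CL = 100·r = 214.11 %

CL = 214.11 %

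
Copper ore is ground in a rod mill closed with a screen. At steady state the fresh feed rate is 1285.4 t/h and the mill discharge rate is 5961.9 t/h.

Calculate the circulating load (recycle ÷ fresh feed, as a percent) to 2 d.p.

CL = 363.82 %

Steady state: M = F + R.
R = M − F = 5961.9 − 1285.4 = 4676.5 t/h
CL = 100·R/F = 100·4676.5/1285.4 = 363.82 %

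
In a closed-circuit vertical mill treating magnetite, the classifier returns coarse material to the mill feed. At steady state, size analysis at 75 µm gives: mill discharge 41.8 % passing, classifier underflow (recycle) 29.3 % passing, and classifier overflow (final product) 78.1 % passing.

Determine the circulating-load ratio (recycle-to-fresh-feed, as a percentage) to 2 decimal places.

CL = 290.40 %

Balance %-passing 75 µm (r = R/F):
Fd + Rd = Ru + Fo ⇒ R/F = (o−d)/(d−u)
r = (78.1 − 41.8)/(41.8 − 29.3) = 36.3/12.5 = 2.9040
CL = 100·r = 290.40 %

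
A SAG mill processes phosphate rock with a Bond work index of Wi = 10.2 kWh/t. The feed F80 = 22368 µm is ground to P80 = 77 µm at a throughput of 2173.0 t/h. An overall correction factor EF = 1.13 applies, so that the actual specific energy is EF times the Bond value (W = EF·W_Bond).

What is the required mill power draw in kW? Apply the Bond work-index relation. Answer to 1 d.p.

W = 10 Wi / √P80 − 10 Wi / √F80
W = 10·10.2·(1/√77 − 1/√22368) = 10·10.2·(0.107274) = 10.9420 kWh/t
Corrected W = EF·W_Bond = 1.13·10.9420 = 12.3644 kWh/t
P_mill = W·ṁ = 12.3644·2173.0 = 26867.9 kW

P = 26867.9 kW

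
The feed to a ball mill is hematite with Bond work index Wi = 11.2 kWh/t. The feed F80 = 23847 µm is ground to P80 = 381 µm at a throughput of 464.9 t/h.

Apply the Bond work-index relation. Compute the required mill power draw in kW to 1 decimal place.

P = 2330.4 kW

W = 10 Wi (1/√P80 − 1/√F80)  [Bond]
W = 10·11.2·(1/√381 − 1/√23847) = 10·11.2·(0.044756) = 5.0127 kWh/t
Power = W × throughput = 5.0127 kWh/t × 464.9 t/h = 2330.4 kW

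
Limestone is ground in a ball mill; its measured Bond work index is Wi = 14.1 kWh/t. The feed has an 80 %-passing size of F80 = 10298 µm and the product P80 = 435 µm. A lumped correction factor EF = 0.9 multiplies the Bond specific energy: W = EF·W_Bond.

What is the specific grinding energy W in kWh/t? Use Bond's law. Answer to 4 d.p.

W = 4.8339 kWh/t

Bond:  W = 10 Wi (1/√P − 1/√F)
1/√435 = 0.047946;  1/√10298 = 0.009854
W = 10·14.1·(0.047946 − 0.009854) = 5.3710 kWh/t
W_actual = 0.9 × 5.3710 = 4.8339 kWh/t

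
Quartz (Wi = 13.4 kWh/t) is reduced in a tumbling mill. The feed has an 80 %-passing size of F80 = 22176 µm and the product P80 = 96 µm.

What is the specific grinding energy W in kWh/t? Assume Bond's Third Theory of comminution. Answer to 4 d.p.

W = 10 Wi (P80^-0.5 − F80^-0.5)
1/√96 = 0.102062;  1/√22176 = 0.006715
W = 10·13.4·(0.102062 − 0.006715) = 12.7765 kWh/t

W = 12.7765 kWh/t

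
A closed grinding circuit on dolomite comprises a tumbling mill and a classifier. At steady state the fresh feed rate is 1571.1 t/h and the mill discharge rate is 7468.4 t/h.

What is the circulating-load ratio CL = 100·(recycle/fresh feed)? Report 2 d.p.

Mill node: discharge = fresh + recycle.
R = M − F = 7468.4 − 1571.1 = 5897.3 t/h
CL = 100·R/F = 100·5897.3/1571.1 = 375.36 %

CL = 375.36 %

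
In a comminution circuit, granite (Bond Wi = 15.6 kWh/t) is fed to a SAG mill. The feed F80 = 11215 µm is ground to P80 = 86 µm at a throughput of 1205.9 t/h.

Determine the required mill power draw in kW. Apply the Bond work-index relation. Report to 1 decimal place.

P = 18509.2 kW

W = 10 Wi (1/√P80 − 1/√F80)  [Bond]
W = 10·15.6·(1/√86 − 1/√11215) = 10·15.6·(0.098390) = 15.3488 kWh/t
P_mill = W·ṁ = 15.3488·1205.9 = 18509.2 kW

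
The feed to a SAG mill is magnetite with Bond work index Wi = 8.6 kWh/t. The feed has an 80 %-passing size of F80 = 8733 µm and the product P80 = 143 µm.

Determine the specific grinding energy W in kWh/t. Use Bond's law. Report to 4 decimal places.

W = 6.2714 kWh/t

W = 10 Wi (P80^-0.5 − F80^-0.5)
1/√143 = 0.083624;  1/√8733 = 0.010701
W = 10·8.6·(0.083624 − 0.010701) = 6.2714 kWh/t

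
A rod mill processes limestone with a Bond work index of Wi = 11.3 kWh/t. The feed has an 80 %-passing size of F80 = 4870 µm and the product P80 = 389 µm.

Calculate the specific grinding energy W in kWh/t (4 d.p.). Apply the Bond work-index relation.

W_Bond = 10·Wi·(1/√P₈₀ − 1/√F₈₀)
1/√389 = 0.050702;  1/√4870 = 0.014330
W = 10·11.3·(0.050702 − 0.014330) = 4.1101 kWh/t

W = 4.1101 kWh/t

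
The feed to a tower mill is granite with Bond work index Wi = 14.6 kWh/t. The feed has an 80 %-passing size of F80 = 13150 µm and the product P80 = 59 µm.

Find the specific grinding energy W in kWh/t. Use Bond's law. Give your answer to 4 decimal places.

W = 10·Wi·[P80^(−½) − F80^(−½)]
1/√59 = 0.130189;  1/√13150 = 0.008720
W = 10·14.6·(0.130189 − 0.008720) = 17.7344 kWh/t

W = 17.7344 kWh/t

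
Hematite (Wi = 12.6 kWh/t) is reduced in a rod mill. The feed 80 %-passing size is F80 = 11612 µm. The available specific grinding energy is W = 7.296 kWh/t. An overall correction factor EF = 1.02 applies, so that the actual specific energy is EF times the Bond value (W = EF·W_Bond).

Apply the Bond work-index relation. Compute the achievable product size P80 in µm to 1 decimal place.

P80 = 229.2 µm

W = 10 Wi (P80^-0.5 − F80^-0.5)
W_Bond = W / EF = 7.296 / 1.02 = 7.1529 kWh/t
⇒ 1/√P80 = W_Bond/(10 Wi) + 1/√F80
  = 7.1529/(10·12.6) + 1/√11612 = 0.056769 + 0.009280 = 0.066049
P80 = (1/0.066049)² = 15.1402² = 229.23 µm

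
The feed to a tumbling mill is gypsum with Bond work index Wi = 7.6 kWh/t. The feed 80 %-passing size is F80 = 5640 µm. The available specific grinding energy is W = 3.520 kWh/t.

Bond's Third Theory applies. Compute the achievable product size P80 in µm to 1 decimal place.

P80 = 281.2 µm

W = 10 Wi (1/√P80 − 1/√F80)  [Bond]
P80^-0.5 = F80^-0.5 + W/(10 Wi)
  = 3.5200/(10·7.6) + 1/√5640 = 0.046316 + 0.013316 = 0.059631
P80 = (1/0.059631)² = 16.7697² = 281.22 µm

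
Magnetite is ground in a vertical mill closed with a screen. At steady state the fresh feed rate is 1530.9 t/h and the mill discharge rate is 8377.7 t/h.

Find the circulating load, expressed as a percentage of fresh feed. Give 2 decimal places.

Discharge = new feed + return, hence
R = M − F = 8377.7 − 1530.9 = 6846.8 t/h
CL = 100·R/F = 100·6846.8/1530.9 = 447.24 %

CL = 447.24 %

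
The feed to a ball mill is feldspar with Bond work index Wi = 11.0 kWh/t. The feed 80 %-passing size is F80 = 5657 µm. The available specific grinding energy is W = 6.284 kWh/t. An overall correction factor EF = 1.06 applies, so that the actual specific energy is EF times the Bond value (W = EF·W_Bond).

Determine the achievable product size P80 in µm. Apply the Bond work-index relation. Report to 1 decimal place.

P80 = 221.5 µm

W = 10 Wi (P80^-0.5 − F80^-0.5)
W_Bond = W / EF = 6.284 / 1.06 = 5.9283 kWh/t
1/√P80 = 1/√F80 + W_Bond/(10·Wi)
  = 5.9283/(10·11.0) + 1/√5657 = 0.053894 + 0.013296 = 0.067189
P80 = (1/0.067189)² = 14.8833² = 221.51 µm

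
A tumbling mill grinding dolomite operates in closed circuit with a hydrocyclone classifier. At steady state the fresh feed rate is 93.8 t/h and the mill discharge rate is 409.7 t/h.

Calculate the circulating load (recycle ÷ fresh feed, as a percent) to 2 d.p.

Steady state: M = F + R.
R = M − F = 409.7 − 93.8 = 315.9 t/h
CL = 100·R/F = 100·315.9/93.8 = 336.78 %

CL = 336.78 %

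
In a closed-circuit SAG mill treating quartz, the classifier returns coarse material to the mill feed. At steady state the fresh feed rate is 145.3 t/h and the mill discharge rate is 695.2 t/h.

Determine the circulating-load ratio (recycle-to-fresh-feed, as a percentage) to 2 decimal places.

CL = 378.46 %

M = F + R at steady state, so:
R = M − F = 695.2 − 145.3 = 549.9 t/h
CL = 100·R/F = 100·549.9/145.3 = 378.46 %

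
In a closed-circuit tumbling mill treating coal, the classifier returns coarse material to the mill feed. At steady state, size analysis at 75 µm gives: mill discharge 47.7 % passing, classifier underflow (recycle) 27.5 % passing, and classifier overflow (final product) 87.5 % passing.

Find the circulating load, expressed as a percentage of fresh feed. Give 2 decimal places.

CL = 197.03 %

Mass balance on the −75 µm fraction:
r = (o − d)/(d − u)
r = (87.5 − 47.7)/(47.7 − 27.5) = 39.8/20.2 = 1.9703
CL = 100·r = 197.03 %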